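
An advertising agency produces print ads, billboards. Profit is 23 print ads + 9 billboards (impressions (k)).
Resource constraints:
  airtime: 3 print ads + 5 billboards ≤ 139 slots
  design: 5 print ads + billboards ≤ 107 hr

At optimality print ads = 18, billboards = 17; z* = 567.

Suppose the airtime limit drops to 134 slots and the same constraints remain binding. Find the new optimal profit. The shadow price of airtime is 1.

562

Δb = -5, so new z* = 567 + (1)·(-5) = 567 − 5 = 562.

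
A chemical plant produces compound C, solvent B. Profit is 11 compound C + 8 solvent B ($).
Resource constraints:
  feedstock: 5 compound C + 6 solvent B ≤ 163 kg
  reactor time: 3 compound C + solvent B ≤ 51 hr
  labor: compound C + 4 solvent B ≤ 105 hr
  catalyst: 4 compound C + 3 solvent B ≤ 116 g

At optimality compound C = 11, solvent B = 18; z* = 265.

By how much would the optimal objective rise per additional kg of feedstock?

Binding: feedstock and reactor time. Non-binding: labor (22 unused), catalyst (18 unused).
Since labor, catalyst are not tight, their duals are 0.
The binding rows give the dual system: 5·y_feedstock + 3·y_reactor time = 11 and 6·y_feedstock + 1·y_reactor time = 8.
This yields shadow prices y_feedstock = 1, y_reactor time = 2.
Shadow price of feedstock = 1.

1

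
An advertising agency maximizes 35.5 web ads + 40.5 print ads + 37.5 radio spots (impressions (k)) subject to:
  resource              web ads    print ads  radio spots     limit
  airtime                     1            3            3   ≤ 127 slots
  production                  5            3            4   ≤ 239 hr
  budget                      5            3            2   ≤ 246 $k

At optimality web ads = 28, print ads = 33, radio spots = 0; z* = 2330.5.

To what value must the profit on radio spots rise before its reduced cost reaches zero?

At the optimum: airtime uses 127 of 127 (binding); production uses 239 of 239 (binding); budget uses 239 of 246 (slack = 7).
Slack constraints have shadow price 0 (complementary slackness).
Dual feasibility on the basic columns requires 1·y_airtime + 5·y_production = 35.5, 3·y_airtime + 3·y_production = 40.5.
→ y_airtime = 8 and y_production = 5.5.
radio spots enters the basis when its profit ≥ yᵀa₃ = 8·3 + 5.5·4 = 46.

46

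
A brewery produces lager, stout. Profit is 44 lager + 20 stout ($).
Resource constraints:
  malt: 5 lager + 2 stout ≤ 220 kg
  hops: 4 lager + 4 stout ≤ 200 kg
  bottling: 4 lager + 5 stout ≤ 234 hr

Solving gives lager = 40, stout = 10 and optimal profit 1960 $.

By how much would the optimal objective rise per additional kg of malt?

8

At the optimum: malt uses 220 of 220 (binding); hops uses 200 of 200 (binding); bottling uses 210 of 234 (slack = 24).
Since bottling is not tight, its dual is 0.
Dual feasibility on the basic columns requires 5·y_malt + 4·y_hops = 44, 2·y_malt + 4·y_hops = 20.
This yields shadow prices y_malt = 8, y_hops = 1.
Shadow price of malt = 8.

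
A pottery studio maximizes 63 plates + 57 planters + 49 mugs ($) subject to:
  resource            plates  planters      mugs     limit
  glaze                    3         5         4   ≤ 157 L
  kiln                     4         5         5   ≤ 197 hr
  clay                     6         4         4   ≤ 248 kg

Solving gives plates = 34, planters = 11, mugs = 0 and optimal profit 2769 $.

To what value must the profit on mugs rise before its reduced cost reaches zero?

52

Check each constraint at x*: glaze 157/157 (tight); kiln 191/197 (slack 6); clay 248/248 (tight).
By complementary slackness, y = 0 for the non-binding constraint.
From A_Bᵀ y = c: 3·y_glaze + 6·y_clay = 63; 5·y_glaze + 4·y_clay = 57.
Solving: y_glaze = 5, y_clay = 8.
mugs enters the basis when its profit ≥ yᵀa₃ = 5·4 + 8·4 = 52.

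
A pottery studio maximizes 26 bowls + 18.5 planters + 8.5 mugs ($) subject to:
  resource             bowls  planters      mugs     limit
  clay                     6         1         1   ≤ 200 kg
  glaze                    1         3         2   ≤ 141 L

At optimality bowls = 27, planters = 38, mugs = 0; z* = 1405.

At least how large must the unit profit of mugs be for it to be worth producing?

13.5

Check each constraint at x*: clay 200/200 (tight); glaze 141/141 (tight).
From A_Bᵀ y = c: 6·y_clay + 1·y_glaze = 26; 1·y_clay + 3·y_glaze = 18.5.
Solving: y_clay = 3.5, y_glaze = 5.
mugs enters the basis when its profit ≥ yᵀa₃ = 3.5·1 + 5·2 = 13.5.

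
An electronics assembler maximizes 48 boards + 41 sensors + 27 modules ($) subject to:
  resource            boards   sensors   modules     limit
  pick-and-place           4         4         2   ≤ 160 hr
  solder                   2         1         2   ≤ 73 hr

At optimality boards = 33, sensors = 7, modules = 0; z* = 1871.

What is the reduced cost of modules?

-4

At the optimum: pick-and-place uses 160 of 160 (binding); solder uses 73 of 73 (binding).
The binding rows give the dual system: 4·y_pick-and-place + 2·y_solder = 48 and 4·y_pick-and-place + 1·y_solder = 41.
This yields shadow prices y_pick-and-place = 8.5, y_solder = 7.
Reduced cost of modules: c₃ − yᵀa₃ = 27 − (8.5·2 + 7·2) = 27 − 31 = -4.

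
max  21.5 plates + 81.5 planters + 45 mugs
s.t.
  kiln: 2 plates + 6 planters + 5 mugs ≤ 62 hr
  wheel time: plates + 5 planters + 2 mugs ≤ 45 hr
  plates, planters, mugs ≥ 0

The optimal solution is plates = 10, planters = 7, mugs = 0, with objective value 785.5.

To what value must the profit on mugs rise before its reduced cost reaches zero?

49.5

At the optimum: kiln uses 62 of 62 (binding); wheel time uses 45 of 45 (binding).
The binding rows give the dual system: 2·y_kiln + 1·y_wheel time = 21.5 and 6·y_kiln + 5·y_wheel time = 81.5.
Solving: y_kiln = 6.5, y_wheel time = 8.5.
mugs enters the basis when its profit ≥ yᵀa₃ = 6.5·5 + 8.5·2 = 49.5.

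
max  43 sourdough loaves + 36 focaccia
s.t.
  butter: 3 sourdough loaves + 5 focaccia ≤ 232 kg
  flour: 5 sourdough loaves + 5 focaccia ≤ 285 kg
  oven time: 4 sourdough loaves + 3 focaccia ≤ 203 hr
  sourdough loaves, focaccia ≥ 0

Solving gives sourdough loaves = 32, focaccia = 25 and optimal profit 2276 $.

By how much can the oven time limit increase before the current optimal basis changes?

Binding constraints: flour, oven time. The basis is B = [[5,5],[4,3]] with det -5.
Per unit increase in oven time, x* moves by d = (1, -1).
The basis stays optimal until focaccia reaches 0; allowable increase = 25 hr.

25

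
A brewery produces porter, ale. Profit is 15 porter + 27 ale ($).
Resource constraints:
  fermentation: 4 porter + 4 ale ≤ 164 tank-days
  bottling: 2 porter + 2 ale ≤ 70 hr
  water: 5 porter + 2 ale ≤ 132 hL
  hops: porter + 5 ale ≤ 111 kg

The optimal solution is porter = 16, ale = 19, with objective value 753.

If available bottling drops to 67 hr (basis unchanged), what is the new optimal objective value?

Check each constraint at x*: fermentation 140/164 (slack 24); bottling 70/70 (tight); water 118/132 (slack 14); hops 111/111 (tight).
Slack constraints have shadow price 0 (complementary slackness).
Dual feasibility on the basic columns requires 2·y_bottling + 1·y_hops = 15, 2·y_bottling + 5·y_hops = 27.
Solving: y_bottling = 6, y_hops = 3.
Δz = y_bottling·Δb = 6 × (-3) = -18, so new z* = 753 − 18 = 735.

735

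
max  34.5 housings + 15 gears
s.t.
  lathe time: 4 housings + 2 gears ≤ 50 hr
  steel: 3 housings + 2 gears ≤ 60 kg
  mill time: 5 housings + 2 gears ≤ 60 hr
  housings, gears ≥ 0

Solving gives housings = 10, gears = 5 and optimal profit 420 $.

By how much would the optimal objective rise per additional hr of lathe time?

3

At the optimum: lathe time uses 50 of 50 (binding); steel uses 40 of 60 (slack = 20); mill time uses 60 of 60 (binding).
By complementary slackness, y = 0 for the non-binding constraint.
From A_Bᵀ y = c: 4·y_lathe time + 5·y_mill time = 34.5; 2·y_lathe time + 2·y_mill time = 15.
This yields shadow prices y_lathe time = 3, y_mill time = 4.5.
Shadow price of lathe time = 3.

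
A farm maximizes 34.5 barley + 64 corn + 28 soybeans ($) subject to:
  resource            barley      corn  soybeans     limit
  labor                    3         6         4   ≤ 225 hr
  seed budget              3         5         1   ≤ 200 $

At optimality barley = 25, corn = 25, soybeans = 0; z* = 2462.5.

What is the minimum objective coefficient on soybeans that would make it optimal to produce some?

At the optimum: labor uses 225 of 225 (binding); seed budget uses 200 of 200 (binding).
Dual feasibility on the basic columns requires 3·y_labor + 3·y_seed budget = 34.5, 6·y_labor + 5·y_seed budget = 64.
This yields shadow prices y_labor = 6.5, y_seed budget = 5.
soybeans enters the basis when its profit ≥ yᵀa₃ = 6.5·4 + 5·1 = 31.

31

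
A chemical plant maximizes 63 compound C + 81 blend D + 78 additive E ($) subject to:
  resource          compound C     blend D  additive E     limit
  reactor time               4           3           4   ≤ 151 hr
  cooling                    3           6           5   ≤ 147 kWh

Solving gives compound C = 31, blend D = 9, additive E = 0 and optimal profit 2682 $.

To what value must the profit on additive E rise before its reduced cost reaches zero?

81

At the optimum: reactor time uses 151 of 151 (binding); cooling uses 147 of 147 (binding).
The binding rows give the dual system: 4·y_reactor time + 3·y_cooling = 63 and 3·y_reactor time + 6·y_cooling = 81.
Solving: y_reactor time = 9, y_cooling = 9.
additive E enters the basis when its profit ≥ yᵀa₃ = 9·4 + 9·5 = 81.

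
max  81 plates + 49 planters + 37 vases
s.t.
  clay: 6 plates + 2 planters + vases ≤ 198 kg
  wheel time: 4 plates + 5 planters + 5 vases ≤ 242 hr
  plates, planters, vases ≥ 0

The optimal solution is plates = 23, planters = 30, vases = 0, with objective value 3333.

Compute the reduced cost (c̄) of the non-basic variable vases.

Check each constraint at x*: clay 198/198 (tight); wheel time 242/242 (tight).
From A_Bᵀ y = c: 6·y_clay + 4·y_wheel time = 81; 2·y_clay + 5·y_wheel time = 49.
→ y_clay = 9.5 and y_wheel time = 6.
Reduced cost of vases: c₃ − yᵀa₃ = 37 − (9.5·1 + 6·5) = 37 − 39.5 = -2.5.

-2.5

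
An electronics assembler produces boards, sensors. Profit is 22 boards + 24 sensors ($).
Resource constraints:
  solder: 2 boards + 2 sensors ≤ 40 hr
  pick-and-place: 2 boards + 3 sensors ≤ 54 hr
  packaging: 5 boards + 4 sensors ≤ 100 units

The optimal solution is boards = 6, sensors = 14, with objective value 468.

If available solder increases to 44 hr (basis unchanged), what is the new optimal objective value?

Binding: solder and pick-and-place. Non-binding: packaging (14 unused).
Since packaging is not tight, its dual is 0.
Dual feasibility on the basic columns requires 2·y_solder + 2·y_pick-and-place = 22, 2·y_solder + 3·y_pick-and-place = 24.
This yields shadow prices y_solder = 9, y_pick-and-place = 2.
Δz = y_solder·Δb = 9 × (4) = 36, so new z* = 468 + 36 = 504.

504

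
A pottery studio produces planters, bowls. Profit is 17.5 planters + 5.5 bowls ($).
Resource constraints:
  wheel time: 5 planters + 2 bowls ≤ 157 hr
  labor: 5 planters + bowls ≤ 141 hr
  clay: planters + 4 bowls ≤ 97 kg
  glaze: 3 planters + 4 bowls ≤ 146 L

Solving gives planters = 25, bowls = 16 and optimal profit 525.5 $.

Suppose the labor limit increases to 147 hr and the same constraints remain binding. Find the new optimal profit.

At the optimum: wheel time uses 157 of 157 (binding); labor uses 141 of 141 (binding); clay uses 89 of 97 (slack = 8); glaze uses 139 of 146 (slack = 7).
Since clay, glaze are not tight, their duals are 0.
The binding rows give the dual system: 5·y_wheel time + 5·y_labor = 17.5 and 2·y_wheel time + 1·y_labor = 5.5.
This yields shadow prices y_wheel time = 2, y_labor = 1.5.
Δz = y_labor·Δb = 1.5 × (6) = 9, so new z* = 525.5 + 9 = 534.5.

534.5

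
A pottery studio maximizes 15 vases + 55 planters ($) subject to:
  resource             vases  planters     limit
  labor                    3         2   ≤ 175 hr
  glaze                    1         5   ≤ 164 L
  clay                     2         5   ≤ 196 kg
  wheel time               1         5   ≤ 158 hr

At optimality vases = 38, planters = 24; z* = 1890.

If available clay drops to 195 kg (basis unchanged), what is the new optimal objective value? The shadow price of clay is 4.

1886

Δb = -1, so new z* = 1890 + (4)·(-1) = 1890 − 4 = 1886.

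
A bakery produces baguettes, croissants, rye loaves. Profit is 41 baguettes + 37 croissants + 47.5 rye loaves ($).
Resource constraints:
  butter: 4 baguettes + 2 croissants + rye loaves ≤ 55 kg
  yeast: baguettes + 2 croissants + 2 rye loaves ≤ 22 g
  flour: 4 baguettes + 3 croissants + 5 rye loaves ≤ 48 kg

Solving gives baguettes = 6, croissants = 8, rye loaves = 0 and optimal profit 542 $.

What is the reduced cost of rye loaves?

-7.5

At the optimum: butter uses 40 of 55 (slack = 15); yeast uses 22 of 22 (binding); flour uses 48 of 48 (binding).
By complementary slackness, y = 0 for the non-binding constraint.
Dual feasibility on the basic columns requires 1·y_yeast + 4·y_flour = 41, 2·y_yeast + 3·y_flour = 37.
This yields shadow prices y_yeast = 5, y_flour = 9.
Reduced cost of rye loaves: c₃ − yᵀa₃ = 47.5 − (5·2 + 9·5) = 47.5 − 55 = -7.5.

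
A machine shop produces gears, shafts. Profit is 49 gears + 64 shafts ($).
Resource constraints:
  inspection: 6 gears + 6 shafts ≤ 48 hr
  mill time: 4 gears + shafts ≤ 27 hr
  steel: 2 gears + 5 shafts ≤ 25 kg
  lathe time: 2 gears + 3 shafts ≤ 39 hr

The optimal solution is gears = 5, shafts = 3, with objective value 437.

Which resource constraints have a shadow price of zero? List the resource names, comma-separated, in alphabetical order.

inspection: 48/48 (binding)
mill time: 23/27 (slack 4)
steel: 25/25 (binding)
lathe time: 19/39 (slack 20)
By complementary slackness, a constraint with positive slack has shadow price 0 → lathe time, mill time.

lathe time, mill time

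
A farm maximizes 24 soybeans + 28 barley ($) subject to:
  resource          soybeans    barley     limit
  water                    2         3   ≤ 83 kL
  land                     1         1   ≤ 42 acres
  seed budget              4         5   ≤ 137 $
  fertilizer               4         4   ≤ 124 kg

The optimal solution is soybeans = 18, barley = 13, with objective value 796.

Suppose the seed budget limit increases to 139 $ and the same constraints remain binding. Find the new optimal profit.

804

Check each constraint at x*: water 75/83 (slack 8); land 31/42 (slack 11); seed budget 137/137 (tight); fertilizer 124/124 (tight).
By complementary slackness, y = 0 for the non-binding constraints.
Dual feasibility on the basic columns requires 4·y_seed budget + 4·y_fertilizer = 24, 5·y_seed budget + 4·y_fertilizer = 28.
→ y_seed budget = 4 and y_fertilizer = 2.
Δz = y_seed budget·Δb = 4 × (2) = 8, so new z* = 796 + 8 = 804.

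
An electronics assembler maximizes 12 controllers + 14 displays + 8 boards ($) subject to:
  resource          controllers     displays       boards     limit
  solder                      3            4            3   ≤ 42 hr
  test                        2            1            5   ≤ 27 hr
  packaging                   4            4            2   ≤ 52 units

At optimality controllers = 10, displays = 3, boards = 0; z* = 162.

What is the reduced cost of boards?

-1

At the optimum: solder uses 42 of 42 (binding); test uses 23 of 27 (slack = 4); packaging uses 52 of 52 (binding).
By complementary slackness, y = 0 for the non-binding constraint.
Dual feasibility on the basic columns requires 3·y_solder + 4·y_packaging = 12, 4·y_solder + 4·y_packaging = 14.
Solving: y_solder = 2, y_packaging = 1.5.
Reduced cost of boards: c₃ − yᵀa₃ = 8 − (2·3 + 1.5·2) = 8 − 9 = -1.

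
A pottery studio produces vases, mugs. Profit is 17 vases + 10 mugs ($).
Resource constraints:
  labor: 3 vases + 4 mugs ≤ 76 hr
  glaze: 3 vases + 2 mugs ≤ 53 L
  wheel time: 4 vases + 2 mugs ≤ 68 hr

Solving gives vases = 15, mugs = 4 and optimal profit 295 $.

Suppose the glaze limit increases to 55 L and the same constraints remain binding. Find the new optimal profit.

Binding: glaze and wheel time. Non-binding: labor (15 unused).
By complementary slackness, y = 0 for the non-binding constraint.
From A_Bᵀ y = c: 3·y_glaze + 4·y_wheel time = 17; 2·y_glaze + 2·y_wheel time = 10.
This yields shadow prices y_glaze = 3, y_wheel time = 2.
Δz = y_glaze·Δb = 3 × (2) = 6, so new z* = 295 + 6 = 301.

301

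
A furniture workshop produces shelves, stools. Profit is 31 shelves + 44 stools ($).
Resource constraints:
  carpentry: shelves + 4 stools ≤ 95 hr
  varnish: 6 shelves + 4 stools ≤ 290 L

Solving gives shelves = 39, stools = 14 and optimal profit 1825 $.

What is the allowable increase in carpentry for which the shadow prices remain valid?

195

Binding constraints: carpentry, varnish. The basis is B = [[1,4],[6,4]] with det -20.
Per unit increase in carpentry, x* moves by d = (-0.2, 0.3).
The basis stays optimal until shelves reaches 0; allowable increase = 195 hr.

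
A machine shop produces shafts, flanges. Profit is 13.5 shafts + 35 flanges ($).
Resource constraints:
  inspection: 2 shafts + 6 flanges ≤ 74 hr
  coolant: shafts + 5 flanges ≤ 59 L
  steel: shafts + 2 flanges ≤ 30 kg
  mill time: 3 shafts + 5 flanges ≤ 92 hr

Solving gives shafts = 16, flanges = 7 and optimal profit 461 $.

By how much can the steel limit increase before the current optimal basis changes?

2.25

Binding constraints: inspection, steel. The basis is B = [[2,6],[1,2]] with det -2.
Per unit increase in steel, x* moves by d = (3, -1).
The basis stays optimal until mill time becomes binding; allowable increase = 2.25 kg.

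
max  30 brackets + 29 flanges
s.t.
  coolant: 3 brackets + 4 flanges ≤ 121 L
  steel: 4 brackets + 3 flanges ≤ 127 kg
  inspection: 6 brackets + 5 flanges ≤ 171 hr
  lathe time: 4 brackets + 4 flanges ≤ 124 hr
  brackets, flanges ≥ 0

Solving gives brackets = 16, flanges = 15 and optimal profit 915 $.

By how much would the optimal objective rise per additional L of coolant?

0

At the optimum: coolant uses 108 of 121 (slack = 13); steel uses 109 of 127 (slack = 18); inspection uses 171 of 171 (binding); lathe time uses 124 of 124 (binding).
Since coolant, steel are not tight, their duals are 0.
The binding rows give the dual system: 6·y_inspection + 4·y_lathe time = 30 and 5·y_inspection + 4·y_lathe time = 29.
→ y_inspection = 1 and y_lathe time = 6.
Shadow price of coolant = 0.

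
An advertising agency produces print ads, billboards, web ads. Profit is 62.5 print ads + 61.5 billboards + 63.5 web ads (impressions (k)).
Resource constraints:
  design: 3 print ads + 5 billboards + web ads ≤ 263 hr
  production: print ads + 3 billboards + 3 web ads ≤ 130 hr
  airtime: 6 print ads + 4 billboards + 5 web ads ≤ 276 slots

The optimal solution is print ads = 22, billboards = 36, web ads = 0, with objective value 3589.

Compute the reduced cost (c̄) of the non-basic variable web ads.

At the optimum: design uses 246 of 263 (slack = 17); production uses 130 of 130 (binding); airtime uses 276 of 276 (binding).
By complementary slackness, y = 0 for the non-binding constraint.
From A_Bᵀ y = c: 1·y_production + 6·y_airtime = 62.5; 3·y_production + 4·y_airtime = 61.5.
Solving: y_production = 8.5, y_airtime = 9.
Reduced cost of web ads: c₃ − yᵀa₃ = 63.5 − (8.5·3 + 9·5) = 63.5 − 70.5 = -7.

-7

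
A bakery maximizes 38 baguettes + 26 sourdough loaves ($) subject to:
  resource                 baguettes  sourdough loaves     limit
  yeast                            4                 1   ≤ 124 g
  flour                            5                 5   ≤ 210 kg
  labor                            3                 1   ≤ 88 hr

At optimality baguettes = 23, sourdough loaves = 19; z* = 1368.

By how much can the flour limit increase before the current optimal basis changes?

230

Binding constraints: flour, labor. The basis is B = [[5,5],[3,1]] with det -10.
Per unit increase in flour, x* moves by d = (-0.1, 0.3).
The basis stays optimal until baguettes reaches 0; allowable increase = 230 kg.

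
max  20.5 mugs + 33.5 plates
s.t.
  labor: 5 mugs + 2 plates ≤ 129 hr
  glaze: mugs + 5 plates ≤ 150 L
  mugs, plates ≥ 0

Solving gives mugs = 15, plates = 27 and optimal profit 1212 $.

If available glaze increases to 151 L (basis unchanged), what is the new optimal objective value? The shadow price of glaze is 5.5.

1217.5

Δb = 1, so new z* = 1212 + (5.5)·(1) = 1212 + 5.5 = 1217.5.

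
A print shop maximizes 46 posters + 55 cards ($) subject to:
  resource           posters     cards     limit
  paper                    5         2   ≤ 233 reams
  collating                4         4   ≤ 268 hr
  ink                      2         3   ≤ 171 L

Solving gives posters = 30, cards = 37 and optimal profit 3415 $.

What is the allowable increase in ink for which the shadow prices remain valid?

30

Binding constraints: collating, ink. The basis is B = [[4,4],[2,3]] with det 4.
Per unit increase in ink, x* moves by d = (-1, 1).
The basis stays optimal until posters reaches 0; allowable increase = 30 L.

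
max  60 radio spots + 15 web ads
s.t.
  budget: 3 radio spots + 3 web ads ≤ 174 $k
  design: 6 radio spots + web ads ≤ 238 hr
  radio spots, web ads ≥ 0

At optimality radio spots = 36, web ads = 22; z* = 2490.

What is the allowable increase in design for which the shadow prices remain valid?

110

Binding constraints: budget, design. The basis is B = [[3,3],[6,1]] with det -15.
Per unit increase in design, x* moves by d = (0.2, -0.2).
The basis stays optimal until web ads reaches 0; allowable increase = 110 hr.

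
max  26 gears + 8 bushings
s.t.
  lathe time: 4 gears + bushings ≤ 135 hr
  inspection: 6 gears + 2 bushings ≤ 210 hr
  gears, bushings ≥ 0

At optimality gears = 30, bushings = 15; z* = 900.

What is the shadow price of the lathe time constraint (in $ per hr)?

Check each constraint at x*: lathe time 135/135 (tight); inspection 210/210 (tight).
From A_Bᵀ y = c: 4·y_lathe time + 6·y_inspection = 26; 1·y_lathe time + 2·y_inspection = 8.
Solving: y_lathe time = 2, y_inspection = 3.
Shadow price of lathe time = 2.

2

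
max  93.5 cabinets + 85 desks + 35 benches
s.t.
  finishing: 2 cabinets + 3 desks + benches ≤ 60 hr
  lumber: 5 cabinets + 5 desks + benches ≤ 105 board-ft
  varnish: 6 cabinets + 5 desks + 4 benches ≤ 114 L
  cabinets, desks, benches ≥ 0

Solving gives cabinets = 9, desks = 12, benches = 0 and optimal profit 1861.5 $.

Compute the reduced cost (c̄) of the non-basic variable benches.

-7.5

At the optimum: finishing uses 54 of 60 (slack = 6); lumber uses 105 of 105 (binding); varnish uses 114 of 114 (binding).
By complementary slackness, y = 0 for the non-binding constraint.
From A_Bᵀ y = c: 5·y_lumber + 6·y_varnish = 93.5; 5·y_lumber + 5·y_varnish = 85.
→ y_lumber = 8.5 and y_varnish = 8.5.
Reduced cost of benches: c₃ − yᵀa₃ = 35 − (8.5·1 + 8.5·4) = 35 − 42.5 = -7.5.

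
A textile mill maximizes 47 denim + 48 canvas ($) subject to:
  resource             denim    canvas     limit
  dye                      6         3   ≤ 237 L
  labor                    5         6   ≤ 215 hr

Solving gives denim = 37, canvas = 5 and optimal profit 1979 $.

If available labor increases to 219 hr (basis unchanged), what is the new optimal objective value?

Both dye and labor are binding at x*.
The binding rows give the dual system: 6·y_dye + 5·y_labor = 47 and 3·y_dye + 6·y_labor = 48.
Solving: y_dye = 2, y_labor = 7.
Δz = y_labor·Δb = 7 × (4) = 28, so new z* = 1979 + 28 = 2007.

2007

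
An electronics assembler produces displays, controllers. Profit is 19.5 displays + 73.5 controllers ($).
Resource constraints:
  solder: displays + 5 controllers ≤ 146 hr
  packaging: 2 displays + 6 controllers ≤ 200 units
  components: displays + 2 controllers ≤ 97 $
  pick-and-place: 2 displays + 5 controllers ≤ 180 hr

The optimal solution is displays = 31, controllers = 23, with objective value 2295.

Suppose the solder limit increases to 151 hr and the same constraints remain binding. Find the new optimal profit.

2332.5

Check each constraint at x*: solder 146/146 (tight); packaging 200/200 (tight); components 77/97 (slack 20); pick-and-place 177/180 (slack 3).
By complementary slackness, y = 0 for the non-binding constraints.
The binding rows give the dual system: 1·y_solder + 2·y_packaging = 19.5 and 5·y_solder + 6·y_packaging = 73.5.
→ y_solder = 7.5 and y_packaging = 6.
Δz = y_solder·Δb = 7.5 × (5) = 37.5, so new z* = 2295 + 37.5 = 2332.5.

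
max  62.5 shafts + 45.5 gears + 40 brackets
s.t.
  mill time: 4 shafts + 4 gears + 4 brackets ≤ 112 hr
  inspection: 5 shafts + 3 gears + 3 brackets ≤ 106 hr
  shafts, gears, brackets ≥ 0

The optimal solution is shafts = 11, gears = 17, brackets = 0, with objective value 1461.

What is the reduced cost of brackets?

-5.5

Check each constraint at x*: mill time 112/112 (tight); inspection 106/106 (tight).
The binding rows give the dual system: 4·y_mill time + 5·y_inspection = 62.5 and 4·y_mill time + 3·y_inspection = 45.5.
Solving: y_mill time = 5, y_inspection = 8.5.
Reduced cost of brackets: c₃ − yᵀa₃ = 40 − (5·4 + 8.5·3) = 40 − 45.5 = -5.5.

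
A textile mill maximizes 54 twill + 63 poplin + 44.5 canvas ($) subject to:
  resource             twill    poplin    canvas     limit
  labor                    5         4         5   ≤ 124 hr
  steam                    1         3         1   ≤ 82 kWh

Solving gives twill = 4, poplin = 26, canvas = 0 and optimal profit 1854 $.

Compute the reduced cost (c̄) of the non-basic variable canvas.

At the optimum: labor uses 124 of 124 (binding); steam uses 82 of 82 (binding).
Dual feasibility on the basic columns requires 5·y_labor + 1·y_steam = 54, 4·y_labor + 3·y_steam = 63.
Solving: y_labor = 9, y_steam = 9.
Reduced cost of canvas: c₃ − yᵀa₃ = 44.5 − (9·5 + 9·1) = 44.5 − 54 = -9.5.

-9.5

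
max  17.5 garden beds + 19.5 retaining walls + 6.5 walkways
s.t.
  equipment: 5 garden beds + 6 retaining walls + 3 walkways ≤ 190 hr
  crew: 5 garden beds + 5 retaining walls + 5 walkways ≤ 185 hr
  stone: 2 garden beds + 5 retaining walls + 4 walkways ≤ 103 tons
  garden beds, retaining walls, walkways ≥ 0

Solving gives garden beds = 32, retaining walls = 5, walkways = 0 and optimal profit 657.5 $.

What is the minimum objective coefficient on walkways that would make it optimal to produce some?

Check each constraint at x*: equipment 190/190 (tight); crew 185/185 (tight); stone 89/103 (slack 14).
Since stone is not tight, its dual is 0.
The binding rows give the dual system: 5·y_equipment + 5·y_crew = 17.5 and 6·y_equipment + 5·y_crew = 19.5.
This yields shadow prices y_equipment = 2, y_crew = 1.5.
walkways enters the basis when its profit ≥ yᵀa₃ = 2·3 + 1.5·5 = 13.5.

13.5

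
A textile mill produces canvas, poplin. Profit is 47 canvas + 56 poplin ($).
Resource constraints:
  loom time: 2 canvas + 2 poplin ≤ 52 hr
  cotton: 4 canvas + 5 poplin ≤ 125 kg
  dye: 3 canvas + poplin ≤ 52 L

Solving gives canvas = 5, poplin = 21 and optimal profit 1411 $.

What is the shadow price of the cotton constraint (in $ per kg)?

9

Check each constraint at x*: loom time 52/52 (tight); cotton 125/125 (tight); dye 36/52 (slack 16).
Slack constraints have shadow price 0 (complementary slackness).
Dual feasibility on the basic columns requires 2·y_loom time + 4·y_cotton = 47, 2·y_loom time + 5·y_cotton = 56.
→ y_loom time = 5.5 and y_cotton = 9.
Shadow price of cotton = 9.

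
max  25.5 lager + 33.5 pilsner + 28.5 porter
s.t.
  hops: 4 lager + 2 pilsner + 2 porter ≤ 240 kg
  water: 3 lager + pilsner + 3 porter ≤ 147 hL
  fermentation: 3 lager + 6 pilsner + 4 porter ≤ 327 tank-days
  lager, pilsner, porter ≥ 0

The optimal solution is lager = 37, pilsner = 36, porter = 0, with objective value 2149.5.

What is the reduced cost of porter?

-2

At the optimum: hops uses 220 of 240 (slack = 20); water uses 147 of 147 (binding); fermentation uses 327 of 327 (binding).
Since hops is not tight, its dual is 0.
The binding rows give the dual system: 3·y_water + 3·y_fermentation = 25.5 and 1·y_water + 6·y_fermentation = 33.5.
Solving: y_water = 3.5, y_fermentation = 5.
Reduced cost of porter: c₃ − yᵀa₃ = 28.5 − (3.5·3 + 5·4) = 28.5 − 30.5 = -2.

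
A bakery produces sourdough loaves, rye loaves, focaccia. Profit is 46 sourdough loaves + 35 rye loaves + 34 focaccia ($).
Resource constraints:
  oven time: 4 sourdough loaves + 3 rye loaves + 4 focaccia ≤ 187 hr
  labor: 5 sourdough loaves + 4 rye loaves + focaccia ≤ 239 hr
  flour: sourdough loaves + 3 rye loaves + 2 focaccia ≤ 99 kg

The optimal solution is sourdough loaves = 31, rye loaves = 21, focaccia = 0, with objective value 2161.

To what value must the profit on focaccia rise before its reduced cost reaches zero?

Check each constraint at x*: oven time 187/187 (tight); labor 239/239 (tight); flour 94/99 (slack 5).
Since flour is not tight, its dual is 0.
The binding rows give the dual system: 4·y_oven time + 5·y_labor = 46 and 3·y_oven time + 4·y_labor = 35.
This yields shadow prices y_oven time = 9, y_labor = 2.
focaccia enters the basis when its profit ≥ yᵀa₃ = 9·4 + 2·1 = 38.

38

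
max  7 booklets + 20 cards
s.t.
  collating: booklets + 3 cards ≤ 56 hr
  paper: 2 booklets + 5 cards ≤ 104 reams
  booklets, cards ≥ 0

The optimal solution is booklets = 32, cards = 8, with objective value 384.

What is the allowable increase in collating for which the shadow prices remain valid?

6.4

Binding constraints: collating, paper. The basis is B = [[1,3],[2,5]] with det -1.
Per unit increase in collating, x* moves by d = (-5, 2).
The basis stays optimal until booklets reaches 0; allowable increase = 6.4 hr.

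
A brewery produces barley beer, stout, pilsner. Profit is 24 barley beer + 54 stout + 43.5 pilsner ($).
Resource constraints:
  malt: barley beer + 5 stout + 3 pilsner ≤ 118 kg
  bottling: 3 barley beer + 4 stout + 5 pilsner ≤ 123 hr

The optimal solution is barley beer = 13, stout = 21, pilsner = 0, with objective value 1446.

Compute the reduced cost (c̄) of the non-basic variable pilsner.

At the optimum: malt uses 118 of 118 (binding); bottling uses 123 of 123 (binding).
From A_Bᵀ y = c: 1·y_malt + 3·y_bottling = 24; 5·y_malt + 4·y_bottling = 54.
This yields shadow prices y_malt = 6, y_bottling = 6.
Reduced cost of pilsner: c₃ − yᵀa₃ = 43.5 − (6·3 + 6·5) = 43.5 − 48 = -4.5.

-4.5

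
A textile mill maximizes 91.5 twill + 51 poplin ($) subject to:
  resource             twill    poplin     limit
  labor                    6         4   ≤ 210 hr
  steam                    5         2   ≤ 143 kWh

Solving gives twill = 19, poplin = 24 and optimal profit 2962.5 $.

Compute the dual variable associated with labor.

Check each constraint at x*: labor 210/210 (tight); steam 143/143 (tight).
Dual feasibility on the basic columns requires 6·y_labor + 5·y_steam = 91.5, 4·y_labor + 2·y_steam = 51.
This yields shadow prices y_labor = 9, y_steam = 7.5.
Shadow price of labor = 9.

9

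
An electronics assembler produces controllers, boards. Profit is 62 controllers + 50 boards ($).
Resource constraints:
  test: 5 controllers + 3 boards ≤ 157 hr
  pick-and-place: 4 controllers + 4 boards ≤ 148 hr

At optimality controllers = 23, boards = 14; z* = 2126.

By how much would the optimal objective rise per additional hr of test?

6

Both test and pick-and-place are binding at x*.
The binding rows give the dual system: 5·y_test + 4·y_pick-and-place = 62 and 3·y_test + 4·y_pick-and-place = 50.
→ y_test = 6 and y_pick-and-place = 8.
Shadow price of test = 6.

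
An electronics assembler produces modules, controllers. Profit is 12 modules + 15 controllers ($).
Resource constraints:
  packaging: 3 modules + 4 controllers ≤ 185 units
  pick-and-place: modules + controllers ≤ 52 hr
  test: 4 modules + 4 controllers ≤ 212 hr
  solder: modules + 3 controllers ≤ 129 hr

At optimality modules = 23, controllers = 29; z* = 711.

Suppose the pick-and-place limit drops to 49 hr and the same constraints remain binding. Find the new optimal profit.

Binding: packaging and pick-and-place. Non-binding: test (4 unused), solder (19 unused).
Since test, solder are not tight, their duals are 0.
From A_Bᵀ y = c: 3·y_packaging + 1·y_pick-and-place = 12; 4·y_packaging + 1·y_pick-and-place = 15.
This yields shadow prices y_packaging = 3, y_pick-and-place = 3.
Δz = y_pick-and-place·Δb = 3 × (-3) = -9, so new z* = 711 − 9 = 702.

702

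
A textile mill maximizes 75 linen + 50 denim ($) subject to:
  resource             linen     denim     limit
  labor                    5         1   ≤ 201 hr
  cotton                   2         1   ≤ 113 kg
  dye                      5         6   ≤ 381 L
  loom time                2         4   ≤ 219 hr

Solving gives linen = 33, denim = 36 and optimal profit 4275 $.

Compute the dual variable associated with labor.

Check each constraint at x*: labor 201/201 (tight); cotton 102/113 (slack 11); dye 381/381 (tight); loom time 210/219 (slack 9).
Since cotton, loom time are not tight, their duals are 0.
The binding rows give the dual system: 5·y_labor + 5·y_dye = 75 and 1·y_labor + 6·y_dye = 50.
Solving: y_labor = 8, y_dye = 7.
Shadow price of labor = 8.

8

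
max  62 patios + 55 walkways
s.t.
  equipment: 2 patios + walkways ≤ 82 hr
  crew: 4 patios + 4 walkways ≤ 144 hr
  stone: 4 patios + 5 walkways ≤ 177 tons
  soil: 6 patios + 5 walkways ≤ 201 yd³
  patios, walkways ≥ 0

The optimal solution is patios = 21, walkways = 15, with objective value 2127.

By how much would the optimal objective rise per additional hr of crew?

5

Binding: crew and soil. Non-binding: equipment (25 unused), stone (18 unused).
Slack constraints have shadow price 0 (complementary slackness).
Dual feasibility on the basic columns requires 4·y_crew + 6·y_soil = 62, 4·y_crew + 5·y_soil = 55.
This yields shadow prices y_crew = 5, y_soil = 7.
Shadow price of crew = 5.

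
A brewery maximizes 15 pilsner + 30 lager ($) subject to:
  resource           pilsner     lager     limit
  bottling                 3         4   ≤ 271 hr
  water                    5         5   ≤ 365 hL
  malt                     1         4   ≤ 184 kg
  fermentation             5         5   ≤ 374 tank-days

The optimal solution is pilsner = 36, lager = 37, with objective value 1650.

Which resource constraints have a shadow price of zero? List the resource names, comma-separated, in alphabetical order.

bottling, fermentation

bottling: 256/271 (slack 15)
water: 365/365 (binding)
malt: 184/184 (binding)
fermentation: 365/374 (slack 9)
By complementary slackness, a constraint with positive slack has shadow price 0 → bottling, fermentation.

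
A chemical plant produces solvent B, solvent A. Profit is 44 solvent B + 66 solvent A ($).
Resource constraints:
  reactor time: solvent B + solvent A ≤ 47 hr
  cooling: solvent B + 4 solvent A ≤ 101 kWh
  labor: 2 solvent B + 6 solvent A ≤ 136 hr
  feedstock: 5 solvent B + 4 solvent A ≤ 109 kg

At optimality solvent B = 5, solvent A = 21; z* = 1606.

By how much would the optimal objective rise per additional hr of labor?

Check each constraint at x*: reactor time 26/47 (slack 21); cooling 89/101 (slack 12); labor 136/136 (tight); feedstock 109/109 (tight).
Slack constraints have shadow price 0 (complementary slackness).
The binding rows give the dual system: 2·y_labor + 5·y_feedstock = 44 and 6·y_labor + 4·y_feedstock = 66.
→ y_labor = 7 and y_feedstock = 6.
Shadow price of labor = 7.

7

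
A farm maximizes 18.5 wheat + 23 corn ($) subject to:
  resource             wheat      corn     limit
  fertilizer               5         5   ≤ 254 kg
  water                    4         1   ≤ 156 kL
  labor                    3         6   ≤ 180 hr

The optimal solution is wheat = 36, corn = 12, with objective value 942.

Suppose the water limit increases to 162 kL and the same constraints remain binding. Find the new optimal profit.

954

At the optimum: fertilizer uses 240 of 254 (slack = 14); water uses 156 of 156 (binding); labor uses 180 of 180 (binding).
Since fertilizer is not tight, its dual is 0.
Dual feasibility on the basic columns requires 4·y_water + 3·y_labor = 18.5, 1·y_water + 6·y_labor = 23.
Solving: y_water = 2, y_labor = 3.5.
Δz = y_water·Δb = 2 × (6) = 12, so new z* = 942 + 12 = 954.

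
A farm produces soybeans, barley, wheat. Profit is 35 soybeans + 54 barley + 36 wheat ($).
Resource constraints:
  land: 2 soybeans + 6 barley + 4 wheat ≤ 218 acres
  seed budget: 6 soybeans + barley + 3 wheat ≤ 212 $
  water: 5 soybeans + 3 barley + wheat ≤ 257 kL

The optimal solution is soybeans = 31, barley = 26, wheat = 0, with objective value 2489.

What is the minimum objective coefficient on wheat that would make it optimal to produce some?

43

At the optimum: land uses 218 of 218 (binding); seed budget uses 212 of 212 (binding); water uses 233 of 257 (slack = 24).
By complementary slackness, y = 0 for the non-binding constraint.
Dual feasibility on the basic columns requires 2·y_land + 6·y_seed budget = 35, 6·y_land + 1·y_seed budget = 54.
→ y_land = 8.5 and y_seed budget = 3.
wheat enters the basis when its profit ≥ yᵀa₃ = 8.5·4 + 3·3 = 43.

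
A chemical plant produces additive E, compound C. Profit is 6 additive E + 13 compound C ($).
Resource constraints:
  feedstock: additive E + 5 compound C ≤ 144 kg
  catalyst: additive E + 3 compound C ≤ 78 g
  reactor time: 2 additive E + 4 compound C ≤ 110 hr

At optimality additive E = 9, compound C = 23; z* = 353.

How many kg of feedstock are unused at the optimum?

feedstock used = 1·9 + 5·23 = 124; slack = 144 − 124 = 20.

20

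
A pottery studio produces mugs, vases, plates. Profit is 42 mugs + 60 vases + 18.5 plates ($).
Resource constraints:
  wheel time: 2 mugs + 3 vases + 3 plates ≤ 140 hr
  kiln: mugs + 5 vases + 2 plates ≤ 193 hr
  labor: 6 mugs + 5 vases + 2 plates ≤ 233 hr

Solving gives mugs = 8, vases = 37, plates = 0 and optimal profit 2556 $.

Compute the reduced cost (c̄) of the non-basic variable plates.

-5.5

At the optimum: wheel time uses 127 of 140 (slack = 13); kiln uses 193 of 193 (binding); labor uses 233 of 233 (binding).
By complementary slackness, y = 0 for the non-binding constraint.
Dual feasibility on the basic columns requires 1·y_kiln + 6·y_labor = 42, 5·y_kiln + 5·y_labor = 60.
→ y_kiln = 6 and y_labor = 6.
Reduced cost of plates: c₃ − yᵀa₃ = 18.5 − (6·2 + 6·2) = 18.5 − 24 = -5.5.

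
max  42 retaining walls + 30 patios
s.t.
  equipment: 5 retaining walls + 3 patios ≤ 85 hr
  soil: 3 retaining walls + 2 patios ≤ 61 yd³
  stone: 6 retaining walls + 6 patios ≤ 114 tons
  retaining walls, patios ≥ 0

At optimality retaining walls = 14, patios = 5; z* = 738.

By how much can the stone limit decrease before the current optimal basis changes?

12

Binding constraints: equipment, stone. The basis is B = [[5,3],[6,6]] with det 12.
Per unit decrease in stone, x* moves by d = (0.25, -0.4167).
The basis stays optimal until patios reaches 0; allowable decrease = 12 tons.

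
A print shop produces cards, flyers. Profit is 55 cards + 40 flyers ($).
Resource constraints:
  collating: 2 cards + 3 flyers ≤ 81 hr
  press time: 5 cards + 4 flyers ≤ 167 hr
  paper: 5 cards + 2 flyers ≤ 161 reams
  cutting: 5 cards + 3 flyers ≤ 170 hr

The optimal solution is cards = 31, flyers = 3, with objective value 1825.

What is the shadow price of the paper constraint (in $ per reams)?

Check each constraint at x*: collating 71/81 (slack 10); press time 167/167 (tight); paper 161/161 (tight); cutting 164/170 (slack 6).
Slack constraints have shadow price 0 (complementary slackness).
From A_Bᵀ y = c: 5·y_press time + 5·y_paper = 55; 4·y_press time + 2·y_paper = 40.
Solving: y_press time = 9, y_paper = 2.
Shadow price of paper = 2.

2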